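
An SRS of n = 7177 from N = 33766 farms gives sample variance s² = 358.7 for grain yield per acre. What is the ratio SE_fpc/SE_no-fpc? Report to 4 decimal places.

f = n/N = 7177/33766 = 0.21255109.
SE_no-fpc = √(s²/n) = 0.22356006; SE_fpc = √((1−f)s²/n) = 0.19838344.
Ratio = √(1−f) = 0.88738318.

0.8874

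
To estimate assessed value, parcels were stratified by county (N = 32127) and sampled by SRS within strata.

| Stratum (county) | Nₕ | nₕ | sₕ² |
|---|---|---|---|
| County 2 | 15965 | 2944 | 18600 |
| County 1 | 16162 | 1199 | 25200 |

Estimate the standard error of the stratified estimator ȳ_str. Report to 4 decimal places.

Var(ȳ_str) = Σₕ Wₕ²(1 − fₕ)sₕ²/nₕ with Wₕ = Nₕ/N, N = 32127.
County 2: Wₕ = 0.49693404; term = 0.49693404²·(1 − 0.18440338)·18600/2944 = 1.2724715.
County 1: Wₕ = 0.50306596; term = 0.50306596²·(1 − 0.07418636)·25200/1199 = 4.9244166.
Sum = 6.1968881.
SE = √(6.1968881) = 2.4894.

2.4894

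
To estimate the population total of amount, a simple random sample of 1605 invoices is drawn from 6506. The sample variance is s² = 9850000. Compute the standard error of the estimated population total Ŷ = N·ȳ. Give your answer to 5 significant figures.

Var(Ŷ) = N²·Var(ȳ) = N²·(1 − n/N)·s²/n.
f = 1605/6506 = 0.24669536; Var(ȳ) = 0.75330464·9850000/1605 = 4623.0846.
Var(Ŷ) = 6506² · 4623.0846 = 1.9568609 × 10^11.
SE(Ŷ) = √(1.9568609 × 10^11) = 442360.

442360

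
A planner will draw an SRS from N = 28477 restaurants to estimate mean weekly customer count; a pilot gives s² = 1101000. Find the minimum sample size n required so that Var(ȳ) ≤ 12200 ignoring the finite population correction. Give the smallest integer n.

91

Without fpc, n₀ = s²/D = 1101000/12200 = 90.2459.
Rounding up, n = 91.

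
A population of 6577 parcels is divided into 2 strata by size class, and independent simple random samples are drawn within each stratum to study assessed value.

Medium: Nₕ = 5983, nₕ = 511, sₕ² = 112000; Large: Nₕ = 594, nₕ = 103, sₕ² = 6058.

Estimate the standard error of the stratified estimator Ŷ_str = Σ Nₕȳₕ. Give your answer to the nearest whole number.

84810

Var(Ŷ_str) = Σₕ Nₕ²(1 − fₕ)sₕ²/nₕ.
Medium: 5983²·(1 − 511/5983)·112000/511 = 7.175666 × 10^9.
Large: 594²·(1 − 103/594)·6058/103 = 1.7153786 × 10^7.
Sum = 7.1928198 × 10^9.
SE = √(7.1928198 × 10^9) = 84810.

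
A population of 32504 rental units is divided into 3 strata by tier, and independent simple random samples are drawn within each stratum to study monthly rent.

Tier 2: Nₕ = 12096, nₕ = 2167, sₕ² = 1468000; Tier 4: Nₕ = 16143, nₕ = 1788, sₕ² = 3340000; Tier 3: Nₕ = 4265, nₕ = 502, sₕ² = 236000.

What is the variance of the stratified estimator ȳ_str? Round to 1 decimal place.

Var(ȳ_str) = Σₕ Wₕ²(1 − fₕ)sₕ²/nₕ with Wₕ = Nₕ/N, N = 32504.
Tier 2: Wₕ = 0.37213881; term = 0.37213881²·(1 − 0.17915013)·1468000/2167 = 77.008881.
Tier 4: Wₕ = 0.49664657; term = 0.49664657²·(1 − 0.11076008)·3340000/1788 = 409.7253.
Tier 3: Wₕ = 0.13121462; term = 0.13121462²·(1 − 0.11770223)·236000/502 = 7.141475.
Sum = 493.87566.

493.9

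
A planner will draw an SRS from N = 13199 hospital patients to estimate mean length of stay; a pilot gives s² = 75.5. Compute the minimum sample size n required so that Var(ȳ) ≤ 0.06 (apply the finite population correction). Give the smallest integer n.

Without fpc, n₀ = s²/D = 75.5/0.06 = 1258.3333.
With fpc, (1 − n/N)·s²/n ≤ D requires n ≥ n₀/(1 + n₀/N) = 1258.3333/(1 + 1258.3333/13199) = 1148.8108.
Rounding up, n = 1149.

1149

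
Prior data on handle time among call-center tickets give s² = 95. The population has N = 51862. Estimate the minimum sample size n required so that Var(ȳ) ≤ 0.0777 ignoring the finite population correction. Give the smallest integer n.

Without fpc, n₀ = s²/D = 95/0.0777 = 1222.6512.
Rounding up, n = 1223.

1223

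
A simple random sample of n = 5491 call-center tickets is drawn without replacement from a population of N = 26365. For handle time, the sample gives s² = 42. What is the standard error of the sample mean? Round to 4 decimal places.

0.0778

Under SRS without replacement, Var(ȳ) = (1 − f)·s²/n with f = n/N = 5491/26365 = 0.20826854.
Var(ȳ) = (1 − 0.20826854)·42/5491 = 0.79173146·0.00764888 = 0.0060558589.
SE(ȳ) = √(0.0060558589) = 0.0778.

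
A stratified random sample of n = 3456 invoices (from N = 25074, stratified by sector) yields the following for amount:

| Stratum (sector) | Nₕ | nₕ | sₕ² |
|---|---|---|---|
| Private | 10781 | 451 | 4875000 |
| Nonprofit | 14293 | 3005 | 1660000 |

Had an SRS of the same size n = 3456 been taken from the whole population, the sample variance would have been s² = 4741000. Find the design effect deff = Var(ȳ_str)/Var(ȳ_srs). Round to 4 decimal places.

1.7388

Var(ȳ_str) = Σ Wₕ²(1−fₕ)sₕ²/nₕ with Wₕ = Nₕ/25074:
  Private: (10781/25074)²·(1−451/10781)·4875000/451 = 1914.7417
  Nonprofit: (14293/25074)²·(1−3005/14293)·1660000/3005 = 141.761
  → Var(ȳ_str) = 2056.5027.
Var(ȳ_srs) = (1 − 3456/25074)·4741000/3456 = 1182.7368.
deff = 2056.5027 / 1182.7368 = 1.7388.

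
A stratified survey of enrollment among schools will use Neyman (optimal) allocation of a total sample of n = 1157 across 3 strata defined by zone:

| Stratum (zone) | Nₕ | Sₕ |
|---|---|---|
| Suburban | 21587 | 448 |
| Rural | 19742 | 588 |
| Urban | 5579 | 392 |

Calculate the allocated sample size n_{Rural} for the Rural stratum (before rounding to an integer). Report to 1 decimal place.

572.3

Neyman allocation: nₕ = n·NₕSₕ / Σⱼ NⱼSⱼ.
Σ NⱼSⱼ = 21587·448 + 19742·588 + 5579·392 = 2.346624 × 10^7.
n_{Rural} = 1157·19742·588 / (2.346624 × 10^7) = 572.3.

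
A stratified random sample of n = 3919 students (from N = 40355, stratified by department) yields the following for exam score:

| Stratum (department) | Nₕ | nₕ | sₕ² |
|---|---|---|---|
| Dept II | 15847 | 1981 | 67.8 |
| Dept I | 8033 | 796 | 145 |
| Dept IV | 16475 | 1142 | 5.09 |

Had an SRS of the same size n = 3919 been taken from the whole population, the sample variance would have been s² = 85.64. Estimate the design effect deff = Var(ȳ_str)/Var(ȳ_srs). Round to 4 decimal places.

Var(ȳ_str) = Σ Wₕ²(1−fₕ)sₕ²/nₕ with Wₕ = Nₕ/40355:
  Dept II: (15847/40355)²·(1−1981/15847)·67.8/1981 = 0.0046179451
  Dept I: (8033/40355)²·(1−796/8033)·145/796 = 0.0065027427
  Dept IV: (16475/40355)²·(1−1142/16475)·5.09/1142 = 6.9136841 × 10^-4
  → Var(ȳ_str) = 0.011812056.
Var(ȳ_srs) = (1 − 3919/40355)·85.64/3919 = 0.019730348.
deff = 0.011812056 / 0.019730348 = 0.5987.

0.5987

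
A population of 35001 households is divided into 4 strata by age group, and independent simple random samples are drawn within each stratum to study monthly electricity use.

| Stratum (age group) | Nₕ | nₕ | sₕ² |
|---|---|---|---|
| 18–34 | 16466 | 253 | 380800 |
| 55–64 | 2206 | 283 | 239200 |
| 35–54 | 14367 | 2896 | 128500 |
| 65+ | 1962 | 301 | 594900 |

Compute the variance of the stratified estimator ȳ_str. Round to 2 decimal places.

342.15

Var(ȳ_str) = Σₕ Wₕ²(1 − fₕ)sₕ²/nₕ with Wₕ = Nₕ/N, N = 35001.
18–34: Wₕ = 0.47044370; term = 0.47044370²·(1 − 0.01536499)·380800/253 = 327.99484.
55–64: Wₕ = 0.06302677; term = 0.06302677²·(1 − 0.12828649)·239200/283 = 2.9268376.
35–54: Wₕ = 0.41047399; term = 0.41047399²·(1 − 0.20157305)·128500/2896 = 5.96913.
65+: Wₕ = 0.05605554; term = 0.05605554²·(1 − 0.15341488)·594900/301 = 5.2575717.
Sum = 342.14838.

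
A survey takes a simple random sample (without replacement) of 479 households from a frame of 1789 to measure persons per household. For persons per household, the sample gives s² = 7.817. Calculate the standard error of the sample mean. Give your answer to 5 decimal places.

Under SRS without replacement, Var(ȳ) = (1 − f)·s²/n with f = n/N = 479/1789 = 0.26774734.
Var(ȳ) = (1 − 0.26774734)·7.817/479 = 0.73225266·0.016319415 = 0.011949935.
SE(ȳ) = √(0.011949935) = 0.10932.

0.10932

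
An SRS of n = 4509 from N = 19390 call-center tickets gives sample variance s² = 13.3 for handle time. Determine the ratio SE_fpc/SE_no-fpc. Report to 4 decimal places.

0.8760

f = n/N = 4509/19390 = 0.23254255.
SE_no-fpc = √(s²/n) = 0.054310738; SE_fpc = √((1−f)s²/n) = 0.047578731.
Ratio = √(1−f) = 0.87604649.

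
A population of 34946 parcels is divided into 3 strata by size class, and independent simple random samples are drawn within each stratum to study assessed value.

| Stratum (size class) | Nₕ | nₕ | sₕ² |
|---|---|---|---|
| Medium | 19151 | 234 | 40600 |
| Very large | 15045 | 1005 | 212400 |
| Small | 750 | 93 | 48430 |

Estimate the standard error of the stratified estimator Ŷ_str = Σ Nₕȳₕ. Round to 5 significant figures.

328260

Var(Ŷ_str) = Σₕ Nₕ²(1 − fₕ)sₕ²/nₕ.
Medium: 19151²·(1 − 234/19151)·40600/234 = 6.2857036 × 10^10.
Very large: 15045²·(1 − 1005/15045)·212400/1005 = 4.4642422 × 10^10.
Small: 750²·(1 − 93/750)·48430/93 = 2.5660089 × 10^8.
Sum = 1.0775606 × 10^11.
SE = √(1.0775606 × 10^11) = 328260.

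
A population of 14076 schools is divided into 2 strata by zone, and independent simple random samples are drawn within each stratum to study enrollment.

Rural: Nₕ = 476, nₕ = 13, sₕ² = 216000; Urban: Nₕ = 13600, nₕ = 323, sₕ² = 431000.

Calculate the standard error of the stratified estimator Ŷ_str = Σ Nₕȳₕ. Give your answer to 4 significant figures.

494600

Var(Ŷ_str) = Σₕ Nₕ²(1 − fₕ)sₕ²/nₕ.
Rural: 476²·(1 − 13/476)·216000/13 = 3.6618314 × 10^9.
Urban: 13600²·(1 − 323/13600)·431000/323 = 2.4094261 × 10^11.
Sum = 2.4460444 × 10^11.
SE = √(2.4460444 × 10^11) = 494600.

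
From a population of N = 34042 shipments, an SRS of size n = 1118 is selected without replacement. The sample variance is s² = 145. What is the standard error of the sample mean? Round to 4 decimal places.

Under SRS without replacement, Var(ȳ) = (1 − f)·s²/n with f = n/N = 1118/34042 = 0.03284178.
Var(ȳ) = (1 − 0.03284178)·145/1118 = 0.96715822·0.12969589 = 0.12543644.
SE(ȳ) = √(0.12543644) = 0.3542.

0.3542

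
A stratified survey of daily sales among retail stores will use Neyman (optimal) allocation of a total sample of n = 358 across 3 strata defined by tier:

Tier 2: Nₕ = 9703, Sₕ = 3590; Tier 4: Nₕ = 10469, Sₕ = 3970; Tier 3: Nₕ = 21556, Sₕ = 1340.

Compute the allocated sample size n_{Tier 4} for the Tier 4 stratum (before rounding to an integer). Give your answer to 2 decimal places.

Neyman allocation: nₕ = n·NₕSₕ / Σⱼ NⱼSⱼ.
Σ NⱼSⱼ = 9703·3590 + 10469·3970 + 21556·1340 = 1.0528074 × 10^8.
n_{Tier 4} = 358·10469·3970 / (1.0528074 × 10^8) = 141.33.

141.33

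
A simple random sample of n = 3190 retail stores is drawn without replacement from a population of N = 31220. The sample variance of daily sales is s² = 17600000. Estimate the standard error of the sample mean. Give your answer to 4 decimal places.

Under SRS without replacement, Var(ȳ) = (1 − f)·s²/n with f = n/N = 3190/31220 = 0.10217809.
Var(ȳ) = (1 − 0.10217809)·17600000/3190 = 0.89782191·5517.2414 = 4953.5002.
SE(ȳ) = √(4953.5002) = 70.3811.

70.3811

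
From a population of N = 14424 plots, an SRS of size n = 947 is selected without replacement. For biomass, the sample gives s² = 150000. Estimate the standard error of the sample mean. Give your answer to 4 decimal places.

12.1653

Under SRS without replacement, Var(ȳ) = (1 − f)·s²/n with f = n/N = 947/14424 = 0.06565446.
Var(ȳ) = (1 − 0.06565446)·150000/947 = 0.93434554·158.39493 = 147.9956.
SE(ȳ) = √(147.9956) = 12.1653.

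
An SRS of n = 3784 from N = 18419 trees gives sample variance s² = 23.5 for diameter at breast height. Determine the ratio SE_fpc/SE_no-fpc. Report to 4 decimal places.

0.8914

f = n/N = 3784/18419 = 0.20544003.
SE_no-fpc = √(s²/n) = 0.078805834; SE_fpc = √((1−f)s²/n) = 0.070246017.
Ratio = √(1−f) = 0.89138093.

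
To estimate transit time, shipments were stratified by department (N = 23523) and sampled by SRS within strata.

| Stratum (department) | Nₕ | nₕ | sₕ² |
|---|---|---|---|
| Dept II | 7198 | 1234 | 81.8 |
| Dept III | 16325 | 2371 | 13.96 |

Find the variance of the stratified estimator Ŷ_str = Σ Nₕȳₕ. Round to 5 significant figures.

Var(Ŷ_str) = Σₕ Nₕ²(1 − fₕ)sₕ²/nₕ.
Dept II: 7198²·(1 − 1234/7198)·81.8/1234 = 2.8456902 × 10^6.
Dept III: 16325²·(1 − 2371/16325)·13.96/2371 = 1.3412378 × 10^6.
Sum = 4.186928 × 10^6.

4.1869 × 10^6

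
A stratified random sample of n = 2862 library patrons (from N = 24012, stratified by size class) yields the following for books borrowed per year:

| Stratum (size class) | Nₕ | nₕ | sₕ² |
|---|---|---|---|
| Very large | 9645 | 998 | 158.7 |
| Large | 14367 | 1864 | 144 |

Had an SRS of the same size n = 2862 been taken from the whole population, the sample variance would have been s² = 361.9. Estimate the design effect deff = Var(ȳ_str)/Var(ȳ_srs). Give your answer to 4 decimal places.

0.4226

Var(ȳ_str) = Σ Wₕ²(1−fₕ)sₕ²/nₕ with Wₕ = Nₕ/24012:
  Very large: (9645/24012)²·(1−998/9645)·158.7/998 = 0.023001566
  Large: (14367/24012)²·(1−1864/14367)·144/1864 = 0.024068013
  → Var(ȳ_str) = 0.047069579.
Var(ȳ_srs) = (1 − 2862/24012)·361.9/2862 = 0.1113784.
deff = 0.047069579 / 0.1113784 = 0.4226.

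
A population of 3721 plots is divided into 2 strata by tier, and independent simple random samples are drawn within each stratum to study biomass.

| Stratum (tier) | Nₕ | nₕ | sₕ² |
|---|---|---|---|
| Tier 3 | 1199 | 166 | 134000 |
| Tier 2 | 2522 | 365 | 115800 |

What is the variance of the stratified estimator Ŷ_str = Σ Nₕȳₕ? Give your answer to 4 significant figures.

2.726 × 10^9

Var(Ŷ_str) = Σₕ Nₕ²(1 − fₕ)sₕ²/nₕ.
Tier 3: 1199²·(1 − 166/1199)·134000/166 = 9.998071 × 10^8.
Tier 2: 2522²·(1 − 365/2522)·115800/365 = 1.7258813 × 10^9.
Sum = 2.7256884 × 10^9.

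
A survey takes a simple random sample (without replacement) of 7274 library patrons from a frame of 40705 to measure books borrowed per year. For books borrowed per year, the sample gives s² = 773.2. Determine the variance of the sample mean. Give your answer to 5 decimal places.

0.08730

Under SRS without replacement, Var(ȳ) = (1 − f)·s²/n with f = n/N = 7274/40705 = 0.17870041.
Var(ȳ) = (1 − 0.17870041)·773.2/7274 = 0.82129959·0.1062964 = 0.087301189.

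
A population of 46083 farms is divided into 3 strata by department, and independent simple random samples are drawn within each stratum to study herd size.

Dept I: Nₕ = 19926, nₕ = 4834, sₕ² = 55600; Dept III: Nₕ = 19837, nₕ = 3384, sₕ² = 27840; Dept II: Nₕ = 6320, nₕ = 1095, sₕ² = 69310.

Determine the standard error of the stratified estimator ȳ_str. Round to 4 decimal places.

1.9691

Var(ȳ_str) = Σₕ Wₕ²(1 − fₕ)sₕ²/nₕ with Wₕ = Nₕ/N, N = 46083.
Dept I: Wₕ = 0.43239372; term = 0.43239372²·(1 − 0.24259761)·55600/4834 = 1.6287468.
Dept III: Wₕ = 0.43046243; term = 0.43046243²·(1 − 0.17059031)·27840/3384 = 1.2643825.
Dept II: Wₕ = 0.13714385; term = 0.13714385²·(1 − 0.17325949)·69310/1095 = 0.98424601.
Sum = 3.8773753.
SE = √(3.8773753) = 1.9691.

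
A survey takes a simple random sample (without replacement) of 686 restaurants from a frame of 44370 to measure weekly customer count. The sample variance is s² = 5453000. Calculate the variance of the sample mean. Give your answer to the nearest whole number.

Under SRS without replacement, Var(ȳ) = (1 − f)·s²/n with f = n/N = 686/44370 = 0.01546090.
Var(ȳ) = (1 − 0.01546090)·5453000/686 = 0.98453910·7948.9796 = 7826.0812.

7826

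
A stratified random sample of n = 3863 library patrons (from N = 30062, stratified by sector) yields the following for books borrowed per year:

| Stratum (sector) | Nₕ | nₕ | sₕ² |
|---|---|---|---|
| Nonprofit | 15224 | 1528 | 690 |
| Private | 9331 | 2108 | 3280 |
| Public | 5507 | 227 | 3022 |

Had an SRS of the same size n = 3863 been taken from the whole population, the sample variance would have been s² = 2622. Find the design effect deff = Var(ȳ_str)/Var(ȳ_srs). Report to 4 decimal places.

Var(ȳ_str) = Σ Wₕ²(1−fₕ)sₕ²/nₕ with Wₕ = Nₕ/30062:
  Nonprofit: (15224/30062)²·(1−1528/15224)·690/1528 = 0.10418676
  Private: (9331/30062)²·(1−2108/9331)·3280/2108 = 0.11604149
  Public: (5507/30062)²·(1−227/5507)·3022/227 = 0.42833332
  → Var(ȳ_str) = 0.64856157.
Var(ȳ_srs) = (1 − 3863/30062)·2622/3863 = 0.59152734.
deff = 0.64856157 / 0.59152734 = 1.0964.

1.0964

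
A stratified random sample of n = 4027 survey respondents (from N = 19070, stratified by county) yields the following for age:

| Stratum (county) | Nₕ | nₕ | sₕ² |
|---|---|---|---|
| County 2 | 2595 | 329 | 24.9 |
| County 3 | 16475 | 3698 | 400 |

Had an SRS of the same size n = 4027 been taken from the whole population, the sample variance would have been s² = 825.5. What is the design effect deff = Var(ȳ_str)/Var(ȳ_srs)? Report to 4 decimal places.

0.3948

Var(ȳ_str) = Σ Wₕ²(1−fₕ)sₕ²/nₕ with Wₕ = Nₕ/19070:
  County 2: (2595/19070)²·(1−329/2595)·24.9/329 = 0.0012237687
  County 3: (16475/19070)²·(1−3698/16475)·400/3698 = 0.062610333
  → Var(ȳ_str) = 0.063834102.
Var(ȳ_srs) = (1 − 4027/19070)·825.5/4027 = 0.16170342.
deff = 0.063834102 / 0.16170342 = 0.3948.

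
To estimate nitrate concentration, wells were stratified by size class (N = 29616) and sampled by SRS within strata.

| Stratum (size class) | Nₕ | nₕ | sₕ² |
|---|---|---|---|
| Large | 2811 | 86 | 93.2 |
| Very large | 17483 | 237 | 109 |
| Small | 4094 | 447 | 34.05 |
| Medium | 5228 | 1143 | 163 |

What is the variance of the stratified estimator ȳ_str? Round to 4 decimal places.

Var(ȳ_str) = Σₕ Wₕ²(1 − fₕ)sₕ²/nₕ with Wₕ = Nₕ/N, N = 29616.
Large: Wₕ = 0.09491491; term = 0.09491491²·(1 − 0.03059409)·93.2/86 = 0.0094643765.
Very large: Wₕ = 0.59032280; term = 0.59032280²·(1 − 0.01355603)·109/237 = 0.15809921.
Small: Wₕ = 0.13823609; term = 0.13823609²·(1 − 0.10918417)·34.05/447 = 0.0012967026.
Medium: Wₕ = 0.17652620; term = 0.17652620²·(1 − 0.21863045)·163/1143 = 0.0034722918.
Sum = 0.17233258.

0.1723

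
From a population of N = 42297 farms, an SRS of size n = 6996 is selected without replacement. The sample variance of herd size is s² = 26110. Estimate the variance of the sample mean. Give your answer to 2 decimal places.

3.11

Under SRS without replacement, Var(ȳ) = (1 − f)·s²/n with f = n/N = 6996/42297 = 0.16540180.
Var(ȳ) = (1 − 0.16540180)·26110/6996 = 0.83459820·3.7321326 = 3.1148312.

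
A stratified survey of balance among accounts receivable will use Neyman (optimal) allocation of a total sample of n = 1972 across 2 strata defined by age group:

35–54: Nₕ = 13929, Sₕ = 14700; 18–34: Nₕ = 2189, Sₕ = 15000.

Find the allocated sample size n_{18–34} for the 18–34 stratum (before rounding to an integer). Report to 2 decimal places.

Neyman allocation: nₕ = n·NₕSₕ / Σⱼ NⱼSⱼ.
Σ NⱼSⱼ = 13929·14700 + 2189·15000 = 2.375913 × 10^8.
n_{18–34} = 1972·2189·15000 / (2.375913 × 10^8) = 272.53.

272.53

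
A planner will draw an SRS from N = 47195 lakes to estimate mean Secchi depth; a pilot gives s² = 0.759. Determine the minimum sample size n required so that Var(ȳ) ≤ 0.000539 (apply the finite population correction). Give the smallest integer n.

1368

Without fpc, n₀ = s²/D = 0.759/0.000539 = 1408.1633.
With fpc, (1 − n/N)·s²/n ≤ D requires n ≥ n₀/(1 + n₀/N) = 1408.1633/(1 + 1408.1633/47195) = 1367.3651.
Rounding up, n = 1368.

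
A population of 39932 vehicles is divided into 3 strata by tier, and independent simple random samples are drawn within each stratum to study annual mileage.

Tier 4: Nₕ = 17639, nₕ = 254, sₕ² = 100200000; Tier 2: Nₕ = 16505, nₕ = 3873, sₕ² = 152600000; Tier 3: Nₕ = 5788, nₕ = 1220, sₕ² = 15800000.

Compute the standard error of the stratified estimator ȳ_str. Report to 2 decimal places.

285.01

Var(ȳ_str) = Σₕ Wₕ²(1 − fₕ)sₕ²/nₕ with Wₕ = Nₕ/N, N = 39932.
Tier 4: Wₕ = 0.44172593; term = 0.44172593²·(1 − 0.01439991)·100200000/254 = 75864.838.
Tier 2: Wₕ = 0.41332766; term = 0.41332766²·(1 − 0.23465616)·152600000/3873 = 5151.7236.
Tier 3: Wₕ = 0.14494641; term = 0.14494641²·(1 − 0.21078093)·15800000/1220 = 214.73842.
Sum = 81231.3.
SE = √(81231.3) = 285.01.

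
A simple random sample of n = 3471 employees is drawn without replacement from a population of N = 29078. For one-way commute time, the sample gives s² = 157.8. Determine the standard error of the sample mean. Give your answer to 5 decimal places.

Under SRS without replacement, Var(ȳ) = (1 − f)·s²/n with f = n/N = 3471/29078 = 0.11936859.
Var(ȳ) = (1 − 0.11936859)·157.8/3471 = 0.88063141·0.045462403 = 0.04003562.
SE(ȳ) = √(0.04003562) = 0.20009.

0.20009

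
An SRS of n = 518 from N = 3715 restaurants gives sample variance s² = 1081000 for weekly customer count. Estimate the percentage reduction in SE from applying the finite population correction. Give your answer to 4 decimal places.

f = n/N = 518/3715 = 0.13943472.
SE_no-fpc = √(s²/n) = 45.682301; SE_fpc = √((1−f)s²/n) = 42.377943.
Ratio = √(1−f) = 0.92766658. Reduction = 100·(1 − 0.92766658) = 7.2333%.

7.2333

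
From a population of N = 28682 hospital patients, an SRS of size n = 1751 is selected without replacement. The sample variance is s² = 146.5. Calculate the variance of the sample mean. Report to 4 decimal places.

0.0786

Under SRS without replacement, Var(ȳ) = (1 − f)·s²/n with f = n/N = 1751/28682 = 0.06104874.
Var(ȳ) = (1 − 0.06104874)·146.5/1751 = 0.93895126·0.083666476 = 0.078558743.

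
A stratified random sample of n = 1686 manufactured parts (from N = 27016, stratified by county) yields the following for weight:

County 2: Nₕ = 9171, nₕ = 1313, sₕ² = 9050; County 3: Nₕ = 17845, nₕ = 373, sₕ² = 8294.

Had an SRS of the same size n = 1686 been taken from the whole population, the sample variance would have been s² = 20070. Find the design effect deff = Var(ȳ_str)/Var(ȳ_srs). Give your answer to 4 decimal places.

0.9121

Var(ȳ_str) = Σ Wₕ²(1−fₕ)sₕ²/nₕ with Wₕ = Nₕ/27016:
  County 2: (9171/27016)²·(1−1313/9171)·9050/1313 = 0.68056636
  County 3: (17845/27016)²·(1−373/17845)·8294/373 = 9.4988773
  → Var(ȳ_str) = 10.179444.
Var(ȳ_srs) = (1 − 1686/27016)·20070/1686 = 11.161021.
deff = 10.179444 / 11.161021 = 0.9121.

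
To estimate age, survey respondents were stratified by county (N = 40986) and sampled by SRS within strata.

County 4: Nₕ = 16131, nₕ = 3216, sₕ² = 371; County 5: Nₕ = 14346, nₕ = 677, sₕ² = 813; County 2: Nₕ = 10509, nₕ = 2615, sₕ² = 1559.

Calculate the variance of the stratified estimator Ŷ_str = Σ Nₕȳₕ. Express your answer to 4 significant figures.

3.090 × 10^8

Var(Ŷ_str) = Σₕ Nₕ²(1 − fₕ)sₕ²/nₕ.
County 4: 16131²·(1 − 3216/16131)·371/3216 = 2.4033309 × 10^7.
County 5: 14346²·(1 − 677/14346)·813/677 = 2.3548836 × 10^8.
County 2: 10509²·(1 − 2615/10509)·1559/2615 = 4.9457588 × 10^7.
Sum = 3.0897926 × 10^8.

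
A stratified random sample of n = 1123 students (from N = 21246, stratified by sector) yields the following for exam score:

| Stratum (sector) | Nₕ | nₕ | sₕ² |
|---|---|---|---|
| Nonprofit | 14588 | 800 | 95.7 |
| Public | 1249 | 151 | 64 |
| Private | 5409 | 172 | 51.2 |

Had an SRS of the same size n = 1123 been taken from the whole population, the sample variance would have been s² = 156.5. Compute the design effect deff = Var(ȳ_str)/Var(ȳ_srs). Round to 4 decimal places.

0.5551

Var(ȳ_str) = Σ Wₕ²(1−fₕ)sₕ²/nₕ with Wₕ = Nₕ/21246:
  Nonprofit: (14588/21246)²·(1−800/14588)·95.7/800 = 0.053304592
  Public: (1249/21246)²·(1−151/1249)·64/151 = 0.0012876963
  Private: (5409/21246)²·(1−172/5409)·51.2/172 = 0.018680423
  → Var(ȳ_str) = 0.073272711.
Var(ȳ_srs) = (1 − 1123/21246)·156.5/1123 = 0.13199277.
deff = 0.073272711 / 0.13199277 = 0.5551.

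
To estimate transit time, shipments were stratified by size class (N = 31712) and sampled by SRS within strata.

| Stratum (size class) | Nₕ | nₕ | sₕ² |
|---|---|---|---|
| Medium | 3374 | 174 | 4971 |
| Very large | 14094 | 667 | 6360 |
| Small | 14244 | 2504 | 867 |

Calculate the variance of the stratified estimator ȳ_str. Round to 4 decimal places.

Var(ȳ_str) = Σₕ Wₕ²(1 − fₕ)sₕ²/nₕ with Wₕ = Nₕ/N, N = 31712.
Medium: Wₕ = 0.10639506; term = 0.10639506²·(1 − 0.05157084)·4971/174 = 0.30672015.
Very large: Wₕ = 0.44443744; term = 0.44443744²·(1 − 0.04732510)·6360/667 = 1.7943092.
Small: Wₕ = 0.44916751; term = 0.44916751²·(1 − 0.17579332)·867/2504 = 0.05757548.
Sum = 2.1586048.

2.1586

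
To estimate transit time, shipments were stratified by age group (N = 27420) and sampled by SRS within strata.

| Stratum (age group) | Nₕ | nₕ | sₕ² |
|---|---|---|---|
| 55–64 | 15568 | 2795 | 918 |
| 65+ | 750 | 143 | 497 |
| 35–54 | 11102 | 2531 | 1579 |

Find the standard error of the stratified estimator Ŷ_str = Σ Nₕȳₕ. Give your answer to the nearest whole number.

Var(Ŷ_str) = Σₕ Nₕ²(1 − fₕ)sₕ²/nₕ.
55–64: 15568²·(1 − 2795/15568)·918/2795 = 6.5311041 × 10^7.
65+: 750²·(1 − 143/750)·497/143 = 1.5822325 × 10^6.
35–54: 11102²·(1 − 2531/11102)·1579/2531 = 5.9363938 × 10^7.
Sum = 1.2625721 × 10^8.
SE = √(1.2625721 × 10^8) = 11236.

11236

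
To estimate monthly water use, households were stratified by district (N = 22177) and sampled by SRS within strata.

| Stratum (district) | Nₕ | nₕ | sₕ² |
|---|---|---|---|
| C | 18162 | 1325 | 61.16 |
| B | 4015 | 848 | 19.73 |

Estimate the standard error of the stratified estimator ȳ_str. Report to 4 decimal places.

Var(ȳ_str) = Σₕ Wₕ²(1 − fₕ)sₕ²/nₕ with Wₕ = Nₕ/N, N = 22177.
C: Wₕ = 0.81895658; term = 0.81895658²·(1 − 0.07295452)·61.16/1325 = 0.028699504.
B: Wₕ = 0.18104342; term = 0.18104342²·(1 − 0.21120797)·19.73/848 = 6.0153272 × 10^-4.
Sum = 0.029301037.
SE = √(0.029301037) = 0.1712.

0.1712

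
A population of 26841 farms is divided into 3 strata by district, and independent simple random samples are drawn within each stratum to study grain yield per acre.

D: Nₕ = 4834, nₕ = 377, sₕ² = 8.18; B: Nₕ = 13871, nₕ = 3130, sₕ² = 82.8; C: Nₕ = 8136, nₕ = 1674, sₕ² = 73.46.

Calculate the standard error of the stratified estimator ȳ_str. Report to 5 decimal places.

0.09655

Var(ȳ_str) = Σₕ Wₕ²(1 − fₕ)sₕ²/nₕ with Wₕ = Nₕ/N, N = 26841.
D: Wₕ = 0.18009761; term = 0.18009761²·(1 − 0.07798924)·8.18/377 = 6.4887919 × 10^-4.
B: Wₕ = 0.51678402; term = 0.51678402²·(1 − 0.22565064)·82.8/3130 = 0.0054706774.
C: Wₕ = 0.30311836; term = 0.30311836²·(1 − 0.20575221)·73.46/1674 = 0.003202403.
Sum = 0.0093219596.
SE = √(0.0093219596) = 0.09655.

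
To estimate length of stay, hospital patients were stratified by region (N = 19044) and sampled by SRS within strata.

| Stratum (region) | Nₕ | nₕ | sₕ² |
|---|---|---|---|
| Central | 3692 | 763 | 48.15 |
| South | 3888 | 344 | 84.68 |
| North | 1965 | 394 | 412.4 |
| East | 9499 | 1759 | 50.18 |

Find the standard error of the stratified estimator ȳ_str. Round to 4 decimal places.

0.1610

Var(ȳ_str) = Σₕ Wₕ²(1 − fₕ)sₕ²/nₕ with Wₕ = Nₕ/N, N = 19044.
Central: Wₕ = 0.19386683; term = 0.19386683²·(1 − 0.20666306)·48.15/763 = 0.0018816397.
South: Wₕ = 0.20415879; term = 0.20415879²·(1 − 0.08847737)·84.68/344 = 0.0093524637.
North: Wₕ = 0.10318210; term = 0.10318210²·(1 − 0.20050891)·412.4/394 = 0.0089093256.
East: Wₕ = 0.49879227; term = 0.49879227²·(1 − 0.18517739)·50.18/1759 = 0.0057831881.
Sum = 0.025926617.
SE = √(0.025926617) = 0.1610.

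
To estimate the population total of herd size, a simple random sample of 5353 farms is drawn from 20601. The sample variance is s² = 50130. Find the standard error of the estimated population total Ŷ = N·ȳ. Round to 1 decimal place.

54237.6

Var(Ŷ) = N²·Var(ȳ) = N²·(1 − n/N)·s²/n.
f = 5353/20601 = 0.25984176; Var(ȳ) = 0.74015824·50130/5353 = 6.9314651.
Var(Ŷ) = 20601² · 6.9314651 = 2.9417221 × 10^9.
SE(Ŷ) = √(2.9417221 × 10^9) = 54237.6.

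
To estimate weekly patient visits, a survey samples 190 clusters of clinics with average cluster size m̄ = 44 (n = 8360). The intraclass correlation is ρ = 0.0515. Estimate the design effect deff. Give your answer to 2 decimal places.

3.21

deff = 1 + (44 − 1)·0.0515 = 1 + 2.2145 = 3.2145.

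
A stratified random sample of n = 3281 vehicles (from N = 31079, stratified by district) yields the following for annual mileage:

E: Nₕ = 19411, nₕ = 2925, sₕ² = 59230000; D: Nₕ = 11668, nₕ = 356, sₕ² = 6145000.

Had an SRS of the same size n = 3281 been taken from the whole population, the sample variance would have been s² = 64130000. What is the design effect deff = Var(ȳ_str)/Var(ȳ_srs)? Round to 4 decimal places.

Var(ȳ_str) = Σ Wₕ²(1−fₕ)sₕ²/nₕ with Wₕ = Nₕ/31079:
  E: (19411/31079)²·(1−2925/19411)·59230000/2925 = 6708.8023
  D: (11668/31079)²·(1−356/11668)·6145000/356 = 2358.705
  → Var(ȳ_str) = 9067.5073.
Var(ȳ_srs) = (1 − 3281/31079)·64130000/3281 = 17482.419.
deff = 9067.5073 / 17482.419 = 0.5187.

0.5187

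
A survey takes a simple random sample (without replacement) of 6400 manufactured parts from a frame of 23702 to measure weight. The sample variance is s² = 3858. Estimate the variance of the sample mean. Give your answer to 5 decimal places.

0.44004

Under SRS without replacement, Var(ȳ) = (1 − f)·s²/n with f = n/N = 6400/23702 = 0.27001941.
Var(ȳ) = (1 − 0.27001941)·3858/6400 = 0.72998059·0.6028125 = 0.44004143.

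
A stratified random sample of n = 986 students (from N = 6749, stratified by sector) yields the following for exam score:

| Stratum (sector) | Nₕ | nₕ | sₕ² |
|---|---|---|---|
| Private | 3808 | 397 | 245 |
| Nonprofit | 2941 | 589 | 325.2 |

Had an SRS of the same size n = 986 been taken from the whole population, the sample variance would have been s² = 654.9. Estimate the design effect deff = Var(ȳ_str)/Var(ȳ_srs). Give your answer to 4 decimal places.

Var(ȳ_str) = Σ Wₕ²(1−fₕ)sₕ²/nₕ with Wₕ = Nₕ/6749:
  Private: (3808/6749)²·(1−397/3808)·245/397 = 0.17598489
  Nonprofit: (2941/6749)²·(1−589/2941)·325.2/589 = 0.083847232
  → Var(ȳ_str) = 0.25983212.
Var(ȳ_srs) = (1 − 986/6749)·654.9/986 = 0.56716218.
deff = 0.25983212 / 0.56716218 = 0.4581.

0.4581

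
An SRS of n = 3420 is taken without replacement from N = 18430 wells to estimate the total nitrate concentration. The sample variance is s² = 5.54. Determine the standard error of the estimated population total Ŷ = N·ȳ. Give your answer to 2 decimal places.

669.41

Var(Ŷ) = N²·Var(ȳ) = N²·(1 − n/N)·s²/n.
f = 3420/18430 = 0.18556701; Var(ȳ) = 0.81443299·5.54/3420 = 0.0013192862.
Var(Ŷ) = 18430² · 0.0013192862 = 448115.22.
SE(Ŷ) = √(448115.22) = 669.41.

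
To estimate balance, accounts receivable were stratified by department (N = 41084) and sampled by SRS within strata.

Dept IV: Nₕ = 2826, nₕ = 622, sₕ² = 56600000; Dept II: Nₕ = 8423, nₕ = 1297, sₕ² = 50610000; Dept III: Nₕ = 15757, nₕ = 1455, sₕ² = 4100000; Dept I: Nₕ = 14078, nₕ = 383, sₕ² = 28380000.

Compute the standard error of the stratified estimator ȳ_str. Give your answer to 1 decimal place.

Var(ȳ_str) = Σₕ Wₕ²(1 − fₕ)sₕ²/nₕ with Wₕ = Nₕ/N, N = 41084.
Dept IV: Wₕ = 0.06878590; term = 0.06878590²·(1 − 0.22009908)·56600000/622 = 335.78737.
Dept II: Wₕ = 0.20501899; term = 0.20501899²·(1 − 0.15398314)·50610000/1297 = 1387.5976.
Dept III: Wₕ = 0.38353130; term = 0.38353130²·(1 − 0.09233991)·4100000/1455 = 376.22334.
Dept I: Wₕ = 0.34266381; term = 0.34266381²·(1 − 0.02720557)·28380000/383 = 8463.9127.
Sum = 10563.521.
SE = √(10563.521) = 102.8.

102.8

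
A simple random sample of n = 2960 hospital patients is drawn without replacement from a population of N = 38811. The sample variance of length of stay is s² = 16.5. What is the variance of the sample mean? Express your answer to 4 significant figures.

Under SRS without replacement, Var(ȳ) = (1 − f)·s²/n with f = n/N = 2960/38811 = 0.07626704.
Var(ȳ) = (1 − 0.07626704)·16.5/2960 = 0.92373296·0.0055743243 = 0.0051491871.

0.005149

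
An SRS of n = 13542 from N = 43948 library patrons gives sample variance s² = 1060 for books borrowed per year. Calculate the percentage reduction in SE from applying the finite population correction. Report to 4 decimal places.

f = n/N = 13542/43948 = 0.30813689.
SE_no-fpc = √(s²/n) = 0.27977669; SE_fpc = √((1−f)s²/n) = 0.23271352.
Ratio = √(1−f) = 0.83178309. Reduction = 100·(1 − 0.83178309) = 16.8217%.

16.8217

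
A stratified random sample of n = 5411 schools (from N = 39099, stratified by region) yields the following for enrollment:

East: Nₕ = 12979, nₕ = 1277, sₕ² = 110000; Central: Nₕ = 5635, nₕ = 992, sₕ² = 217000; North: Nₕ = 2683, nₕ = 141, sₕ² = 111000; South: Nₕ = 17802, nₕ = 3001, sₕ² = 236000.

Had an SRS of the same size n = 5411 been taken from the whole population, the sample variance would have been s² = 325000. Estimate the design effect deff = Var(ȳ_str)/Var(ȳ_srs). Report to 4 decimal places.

Var(ȳ_str) = Σ Wₕ²(1−fₕ)sₕ²/nₕ with Wₕ = Nₕ/39099:
  East: (12979/39099)²·(1−1277/12979)·110000/1277 = 8.5579908
  Central: (5635/39099)²·(1−992/5635)·217000/992 = 3.7437718
  North: (2683/39099)²·(1−141/2683)·111000/141 = 3.5121155
  South: (17802/39099)²·(1−3001/17802)·236000/3001 = 13.554221
  → Var(ȳ_str) = 29.368099.
Var(ȳ_srs) = (1 − 5411/39099)·325000/5411 = 51.750602.
deff = 29.368099 / 51.750602 = 0.5675.

0.5675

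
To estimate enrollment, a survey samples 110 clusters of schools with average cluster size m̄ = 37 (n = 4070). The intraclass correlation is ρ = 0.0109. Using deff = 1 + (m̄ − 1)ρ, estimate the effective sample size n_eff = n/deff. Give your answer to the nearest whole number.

deff = 1 + (37 − 1)·0.0109 = 1 + 0.3924 = 1.3924.
n_eff = 4070 / 1.3924 = 2923.

2923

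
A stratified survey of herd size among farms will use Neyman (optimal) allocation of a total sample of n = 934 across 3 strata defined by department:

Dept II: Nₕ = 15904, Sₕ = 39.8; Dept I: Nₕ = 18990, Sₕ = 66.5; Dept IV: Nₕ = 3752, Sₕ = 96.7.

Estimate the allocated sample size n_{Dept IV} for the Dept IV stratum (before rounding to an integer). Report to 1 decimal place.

150.0

Neyman allocation: nₕ = n·NₕSₕ / Σⱼ NⱼSⱼ.
Σ NⱼSⱼ = 15904·39.8 + 18990·66.5 + 3752·96.7 = 2.2586326 × 10^6.
n_{Dept IV} = 934·3752·96.7 / (2.2586326 × 10^6) = 150.0.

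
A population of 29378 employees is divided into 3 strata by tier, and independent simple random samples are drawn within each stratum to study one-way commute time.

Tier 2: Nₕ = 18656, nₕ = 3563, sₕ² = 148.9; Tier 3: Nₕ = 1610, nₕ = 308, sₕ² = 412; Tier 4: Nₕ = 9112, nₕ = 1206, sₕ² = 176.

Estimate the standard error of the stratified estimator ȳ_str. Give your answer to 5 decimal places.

Var(ȳ_str) = Σₕ Wₕ²(1 − fₕ)sₕ²/nₕ with Wₕ = Nₕ/N, N = 29378.
Tier 2: Wₕ = 0.63503302; term = 0.63503302²·(1 − 0.19098413)·148.9/3563 = 0.013634164.
Tier 3: Wₕ = 0.05480291; term = 0.05480291²·(1 − 0.19130435)·412/308 = 0.0032489192.
Tier 4: Wₕ = 0.31016407; term = 0.31016407²·(1 − 0.13235294)·176/1206 = 0.012181238.
Sum = 0.029064321.
SE = √(0.029064321) = 0.17048.

0.17048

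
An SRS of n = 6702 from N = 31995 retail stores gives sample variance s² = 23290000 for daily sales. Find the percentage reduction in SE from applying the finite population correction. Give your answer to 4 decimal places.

11.0883

f = n/N = 6702/31995 = 0.20947023.
SE_no-fpc = √(s²/n) = 58.949827; SE_fpc = √((1−f)s²/n) = 52.413317.
Ratio = √(1−f) = 0.88911741. Reduction = 100·(1 − 0.88911741) = 11.0883%.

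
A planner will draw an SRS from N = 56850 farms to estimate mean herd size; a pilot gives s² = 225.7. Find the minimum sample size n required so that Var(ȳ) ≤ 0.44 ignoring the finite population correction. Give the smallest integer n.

513

Without fpc, n₀ = s²/D = 225.7/0.44 = 512.9545.
Rounding up, n = 513.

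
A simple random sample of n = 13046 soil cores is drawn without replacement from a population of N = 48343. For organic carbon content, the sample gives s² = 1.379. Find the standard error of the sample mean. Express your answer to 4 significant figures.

0.008785

Under SRS without replacement, Var(ȳ) = (1 − f)·s²/n with f = n/N = 13046/48343 = 0.26986327.
Var(ȳ) = (1 − 0.26986327)·1.379/13046 = 0.73013673·1.057029 × 10^-4 = 7.7177568 × 10^-5.
SE(ȳ) = √(7.7177568 × 10^-5) = 0.008785.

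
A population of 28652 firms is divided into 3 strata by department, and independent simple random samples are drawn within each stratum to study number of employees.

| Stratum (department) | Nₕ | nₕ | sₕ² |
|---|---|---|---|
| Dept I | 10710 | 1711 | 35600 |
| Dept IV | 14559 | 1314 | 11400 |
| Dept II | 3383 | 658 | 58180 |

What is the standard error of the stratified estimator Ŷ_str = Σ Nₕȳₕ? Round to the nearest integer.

Var(Ŷ_str) = Σₕ Nₕ²(1 − fₕ)sₕ²/nₕ.
Dept I: 10710²·(1 − 1711/10710)·35600/1711 = 2.0053201 × 10^9.
Dept IV: 14559²·(1 − 1314/14559)·11400/1314 = 1.6729887 × 10^9.
Dept II: 3383²·(1 − 658/3383)·58180/658 = 8.151102 × 10^8.
Sum = 4.493419 × 10^9.
SE = √(4.493419 × 10^9) = 67033.

67033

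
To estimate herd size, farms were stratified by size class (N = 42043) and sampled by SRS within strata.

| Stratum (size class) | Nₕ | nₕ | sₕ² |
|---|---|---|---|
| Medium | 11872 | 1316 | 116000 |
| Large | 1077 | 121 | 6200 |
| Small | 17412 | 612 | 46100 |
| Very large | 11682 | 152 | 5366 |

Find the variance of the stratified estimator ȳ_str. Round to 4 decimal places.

Var(ȳ_str) = Σₕ Wₕ²(1 − fₕ)sₕ²/nₕ with Wₕ = Nₕ/N, N = 42043.
Medium: Wₕ = 0.28237757; term = 0.28237757²·(1 − 0.11084906)·116000/1316 = 6.249395.
Large: Wₕ = 0.02561663; term = 0.02561663²·(1 − 0.11234912)·6200/121 = 0.029846439.
Small: Wₕ = 0.41414742; term = 0.41414742²·(1 − 0.03514817)·46100/612 = 12.465797.
Very large: Wₕ = 0.27785838; term = 0.27785838²·(1 − 0.01301147)·5366/152 = 2.6900862.
Sum = 21.435125.

21.4351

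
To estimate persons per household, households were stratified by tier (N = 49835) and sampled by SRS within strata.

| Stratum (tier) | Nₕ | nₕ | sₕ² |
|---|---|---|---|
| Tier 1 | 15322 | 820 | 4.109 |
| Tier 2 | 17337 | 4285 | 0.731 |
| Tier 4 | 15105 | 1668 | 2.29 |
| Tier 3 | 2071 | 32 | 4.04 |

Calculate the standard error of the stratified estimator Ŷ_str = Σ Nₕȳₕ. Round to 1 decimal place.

1401.4

Var(Ŷ_str) = Σₕ Nₕ²(1 − fₕ)sₕ²/nₕ.
Tier 1: 15322²·(1 − 820/15322)·4.109/820 = 1.113437 × 10^6.
Tier 2: 17337²·(1 − 4285/17337)·0.731/4285 = 38602.69.
Tier 4: 15105²·(1 − 1668/15105)·2.29/1668 = 278652.2.
Tier 3: 2071²·(1 − 32/2071)·4.04/32 = 533124.59.
Sum = 1.9638165 × 10^6.
SE = √(1.9638165 × 10^6) = 1401.4.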